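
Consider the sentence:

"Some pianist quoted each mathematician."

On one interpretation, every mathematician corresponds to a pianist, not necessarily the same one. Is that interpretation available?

Yes

That reading corresponds to *each mathematician* > *some pianist*.
*some pianist* and *each mathematician* are co-arguments of the matrix verb, with nothing but a clause-internal boundary between them.
Since no island is crossed, the inverse ordering is licensed alongside surface scope.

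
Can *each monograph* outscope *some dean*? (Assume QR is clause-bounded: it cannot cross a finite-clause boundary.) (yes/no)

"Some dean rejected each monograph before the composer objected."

Yes

Although there is an adjunct clause, *each monograph* is in the main clause, not inside the adjunct.
QR within a single clause is free, so the lower quantifier may take scope over the higher one.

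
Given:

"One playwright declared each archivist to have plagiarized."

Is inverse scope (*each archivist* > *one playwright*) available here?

Yes

*each archivist* is an ECM subject; ECM complements are not islands, and the embedded quantifier may take matrix scope.
With no island boundary between them, the object can take inverse scope over the subject via ordinary QR within the clause.
The sentence is scopally ambiguous between *one playwright* > *each archivist* and *each archivist* > *one playwright*.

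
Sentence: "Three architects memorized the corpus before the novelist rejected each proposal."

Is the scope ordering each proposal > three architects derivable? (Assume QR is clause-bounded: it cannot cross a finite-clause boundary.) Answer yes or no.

Structurally, *each proposal* is inside the adjunct clause *before the novelist rejected each proposal*.
Adjuncts are opaque for quantifier raising; a quantifier in an adjunct stays inside it.
So the wide-scope reading for *each proposal* is blocked.

No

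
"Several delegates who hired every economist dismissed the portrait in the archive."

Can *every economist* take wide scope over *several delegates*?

No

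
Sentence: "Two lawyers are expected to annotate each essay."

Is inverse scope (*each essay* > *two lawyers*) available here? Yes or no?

Yes

Infinitival complements of raising predicates do not block QR; *each essay* and *two lawyers* are effectively clausemates.
With no island boundary between them, the object can take inverse scope over the subject via ordinary QR within the clause.
The sentence is scopally ambiguous between *two lawyers* > *each essay* and *each essay* > *two lawyers*.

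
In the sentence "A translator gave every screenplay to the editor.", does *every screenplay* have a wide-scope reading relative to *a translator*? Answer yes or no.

Yes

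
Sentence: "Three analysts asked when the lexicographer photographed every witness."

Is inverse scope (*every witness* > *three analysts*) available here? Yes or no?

*every witness* occurs within the embedded question *when the lexicographer photographed every witness*.
QR across an interrogative CP boundary is ruled out as a wh-island violation.
So the wide-scope reading for *every witness* is blocked.

No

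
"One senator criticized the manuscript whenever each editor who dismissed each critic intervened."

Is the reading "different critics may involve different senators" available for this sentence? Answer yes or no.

That reading corresponds to *each critic* > *one senator*.
Structurally, *each critic* is inside the relative clause *who dismissed each critic*, which is itself inside the adjunct *whenever each editor who dismissed each critic intervened*.
Both the relative clause and the enclosing adjunct are scope islands; QR cannot cross either.
So the wide-scope reading for *each critic* is blocked.

No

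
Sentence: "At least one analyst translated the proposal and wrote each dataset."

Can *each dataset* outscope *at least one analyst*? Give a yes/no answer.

Structurally, *each dataset* is inside one conjunct of the coordinate structure (*wrote each dataset*).
The Coordinate Structure Constraint blocks movement (including QR) out of a single conjunct.
So *each dataset* cannot raise to a position above *at least one analyst*.

No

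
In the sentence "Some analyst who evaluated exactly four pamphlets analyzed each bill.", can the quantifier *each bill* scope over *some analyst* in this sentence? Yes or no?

The RC *who evaluated exactly four pamphlets* is an island, but *each bill* is not inside it — it is the matrix object, a clausemate of *some analyst*.
Clause-internal QR can adjoin the lower DP above the subject, yielding the inverse reading.

Yes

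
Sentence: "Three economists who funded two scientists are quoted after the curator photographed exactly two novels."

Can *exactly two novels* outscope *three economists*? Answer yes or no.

*exactly two novels* is embedded in the adjunct clause *after the curator photographed exactly two novels*.
Since the clause is an adjunct (not a complement), the Adjunct Condition blocks QR across its edge.
The inverse ordering *exactly two novels* > *three economists* is therefore underivable.

No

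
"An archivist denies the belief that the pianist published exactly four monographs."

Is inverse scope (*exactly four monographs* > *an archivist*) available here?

No

The DP *exactly four monographs* is contained in the complex NP *the belief that the pianist published exactly four monographs*.
A that-clause complement to a noun is an island; QR cannot cross the NP boundary.
The inverse ordering *exactly four monographs* > *an archivist* is therefore underivable.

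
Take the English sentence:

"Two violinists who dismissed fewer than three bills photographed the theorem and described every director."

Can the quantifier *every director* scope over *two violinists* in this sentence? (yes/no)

No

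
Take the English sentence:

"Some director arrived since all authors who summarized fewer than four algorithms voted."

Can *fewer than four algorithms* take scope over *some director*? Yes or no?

No

Structurally, *fewer than four algorithms* is inside the relative clause *who summarized fewer than four algorithms*, which is itself inside the adjunct *since all authors who summarized fewer than four algorithms voted*.
Both the relative clause and the enclosing adjunct are scope islands; QR cannot cross either.
So *fewer than four algorithms* cannot raise to a position above *some director*.
(Only the surface reading survives: one fixed director with respect to all the relevant algorithms.)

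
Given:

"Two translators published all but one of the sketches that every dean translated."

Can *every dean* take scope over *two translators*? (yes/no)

No

Structurally, *every dean* is inside the relative clause *that every dean translated* modifying *all but one of the sketches*.
A relative clause is a scope island — quantifier raising cannot cross its boundary.
So the wide-scope reading for *every dean* is blocked.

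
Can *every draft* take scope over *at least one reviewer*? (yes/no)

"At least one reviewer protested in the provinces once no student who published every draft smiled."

No

*every draft* occurs within the relative clause *who published every draft*, which is itself inside the adjunct *once no student who published every draft smiled*.
The quantifier would have to escape first the RC and then the adjunct — two independent island violations.
*every draft* > *at least one reviewer* would require crossing that boundary, which is illicit.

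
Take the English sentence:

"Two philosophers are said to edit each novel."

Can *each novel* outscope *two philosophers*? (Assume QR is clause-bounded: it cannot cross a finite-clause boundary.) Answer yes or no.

Yes

Raising constructions are monoclausal for scope purposes; *each novel* is not separated from *two philosophers* by any island.
With no island boundary between them, the object can take inverse scope over the subject via ordinary QR within the clause.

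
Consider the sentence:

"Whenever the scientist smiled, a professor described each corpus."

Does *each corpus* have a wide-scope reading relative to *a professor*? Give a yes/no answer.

Yes

*each corpus* is a matrix argument; the adjunct is an island but the target quantifier is outside it.
QR within a single clause is free, so the lower quantifier may take scope over the higher one.
So *each corpus* > *a professor* is among the available readings.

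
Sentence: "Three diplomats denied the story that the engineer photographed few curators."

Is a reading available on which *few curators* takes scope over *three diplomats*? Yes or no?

No

Structurally, *few curators* is inside the complex NP *the story that the engineer photographed few curators*.
The complex NP is opaque for QR — the quantifier is frozen inside the noun's complement.
There is no licit LF on which *few curators* c-commands *three diplomats*.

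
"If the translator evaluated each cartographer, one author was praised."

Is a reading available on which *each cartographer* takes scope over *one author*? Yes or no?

No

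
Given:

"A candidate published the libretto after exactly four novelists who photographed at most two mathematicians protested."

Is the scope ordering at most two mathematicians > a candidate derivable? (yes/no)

*at most two mathematicians* is embedded in the relative clause *who photographed at most two mathematicians*, which is itself inside the adjunct *after exactly four novelists who photographed at most two mathematicians protested*.
The quantifier would have to escape first the RC and then the adjunct — two independent island violations.
Hence only narrow scope for *at most two mathematicians* (under *a candidate*) survives.
(Only the surface reading survives: one fixed candidate with respect to all the relevant mathematicians.)

No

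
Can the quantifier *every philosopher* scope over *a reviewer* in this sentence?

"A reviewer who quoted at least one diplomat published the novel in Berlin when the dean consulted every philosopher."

No

The target quantifier *every philosopher* is part of the adjunct clause *when the dean consulted every philosopher*.
Adverbial clauses are not L-marked, so they are barriers for QR — the quantifier cannot escape the adjunct.
So *every philosopher* cannot raise to a position above *a reviewer*.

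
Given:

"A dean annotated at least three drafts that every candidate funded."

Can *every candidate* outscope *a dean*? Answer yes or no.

No

The target quantifier *every candidate* is part of the relative clause *that every candidate funded* modifying *at least three drafts*.
A relative clause is a scope island — quantifier raising cannot cross its boundary.
There is no licit LF on which *every candidate* c-commands *a dean*.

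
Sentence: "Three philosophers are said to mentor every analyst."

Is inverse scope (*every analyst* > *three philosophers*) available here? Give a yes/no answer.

*every analyst* is inside a raising infinitive, which is transparent to QR (no CP barrier), so it behaves as a matrix argument.
Ordinary QR to a clause-peripheral position gives the wide-scope LF for the lower DP.

Yes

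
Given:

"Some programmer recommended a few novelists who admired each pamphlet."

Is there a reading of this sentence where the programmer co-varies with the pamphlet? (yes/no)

That reading corresponds to *each pamphlet* > *some programmer*.
The DP *each pamphlet* is contained in the relative clause *who admired each pamphlet* modifying *a few novelists*.
Relative clauses are scope islands: a quantifier cannot QR out of a relative clause to take scope in the matrix clause.
The inverse ordering *each pamphlet* > *some programmer* is therefore underivable.

No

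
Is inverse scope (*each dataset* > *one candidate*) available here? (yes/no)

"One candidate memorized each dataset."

*each dataset* is the matrix object and *one candidate* the matrix subject; the two are clausemates.
Since no island is crossed, the inverse ordering is licensed alongside surface scope.

Yes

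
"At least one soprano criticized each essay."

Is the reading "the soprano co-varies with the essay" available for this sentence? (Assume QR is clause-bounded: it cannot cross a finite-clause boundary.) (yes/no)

Yes

That reading corresponds to *each essay* > *at least one soprano*.
*each essay* is the matrix object and *at least one soprano* the matrix subject; the two are clausemates.
Ordinary QR to a clause-peripheral position gives the wide-scope LF for the lower DP.
So *each essay* > *at least one soprano* is among the available readings.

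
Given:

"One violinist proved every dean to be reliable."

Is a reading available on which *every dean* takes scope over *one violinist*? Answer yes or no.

Yes

ECM infinitives lack a CP barrier, so *every dean* can QR over the matrix subject *one violinist*.
Ordinary QR to a clause-peripheral position gives the wide-scope LF for the lower DP.
The sentence is scopally ambiguous between *one violinist* > *every dean* and *every dean* > *one violinist*.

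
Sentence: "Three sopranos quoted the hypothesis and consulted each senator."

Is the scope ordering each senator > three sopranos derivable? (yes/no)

*each senator* is embedded in one conjunct of the coordinate structure (*consulted each senator*).
QR out of a conjunct would have to apply non-ATB, which the CSC forbids.
So the wide-scope reading for *each senator* is blocked.

No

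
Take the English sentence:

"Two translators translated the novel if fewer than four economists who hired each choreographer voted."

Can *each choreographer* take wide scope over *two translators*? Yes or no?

The DP *each choreographer* is contained in the relative clause *who hired each choreographer*, which is itself inside the adjunct *if fewer than four economists who hired each choreographer voted*.
Nested islands: the RC island is itself inside an adjunct island, so wide scope is doubly excluded.
So the wide-scope reading for *each choreographer* is blocked.

No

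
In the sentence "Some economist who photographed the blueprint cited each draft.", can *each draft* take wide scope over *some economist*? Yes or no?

*each draft* sits in the matrix clause, not in the relative clause on *some economist*.
Ordinary QR to a clause-peripheral position gives the wide-scope LF for the lower DP.
So *each draft* > *some economist* is among the available readings.

Yes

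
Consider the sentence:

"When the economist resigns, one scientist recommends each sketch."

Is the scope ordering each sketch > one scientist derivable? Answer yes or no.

Yes

*each sketch* is a matrix argument; the adjunct is an island but the target quantifier is outside it.
With no island boundary between them, the object can take inverse scope over the subject via ordinary QR within the clause.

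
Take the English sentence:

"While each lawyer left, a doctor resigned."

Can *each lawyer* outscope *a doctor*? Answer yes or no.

No

Structurally, *each lawyer* is inside the adjunct clause *while each lawyer left*.
Since the clause is an adjunct (not a complement), the Adjunct Condition blocks QR across its edge.
There is no licit LF on which *each lawyer* c-commands *a doctor*.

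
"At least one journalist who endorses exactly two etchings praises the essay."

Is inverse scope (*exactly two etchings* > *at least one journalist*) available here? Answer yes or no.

No

*exactly two etchings* occurs within the relative clause *who endorses exactly two etchings*.
Relative clauses block scope extraction: QR cannot target a position outside the modified NP.
The inverse ordering *exactly two etchings* > *at least one journalist* is therefore underivable.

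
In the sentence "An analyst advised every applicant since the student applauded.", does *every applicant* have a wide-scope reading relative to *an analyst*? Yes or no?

Yes

*every applicant* is a matrix argument; the adjunct is an island but the target quantifier is outside it.
With no island boundary between them, the object can take inverse scope over the subject via ordinary QR within the clause.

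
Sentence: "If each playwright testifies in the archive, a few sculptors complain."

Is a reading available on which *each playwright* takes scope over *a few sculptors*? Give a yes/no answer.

No

*each playwright* is embedded in the adjunct clause *if each playwright testifies in the archive*.
Adverbial clauses are not L-marked, so they are barriers for QR — the quantifier cannot escape the adjunct.
So *each playwright* cannot raise to a position above *a few sculptors*.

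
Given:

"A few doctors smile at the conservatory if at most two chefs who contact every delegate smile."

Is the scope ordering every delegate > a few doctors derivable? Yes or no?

No

*every delegate* sits inside the relative clause *who contact every delegate*, which is itself inside the adjunct *if at most two chefs who contact every delegate smile*.
Even if one barrier were somehow void, the other would still block QR.
There is no licit LF on which *every delegate* c-commands *a few doctors*.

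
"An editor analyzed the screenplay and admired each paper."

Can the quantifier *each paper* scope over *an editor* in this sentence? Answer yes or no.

No

*each paper* occurs within one conjunct of the coordinate structure (*admired each paper*).
Coordinate structures are islands for non-across-the-board movement, QR included.
The inverse ordering *each paper* > *an editor* is therefore underivable.
(Only the surface reading survives: one fixed editor with respect to all the relevant papers.)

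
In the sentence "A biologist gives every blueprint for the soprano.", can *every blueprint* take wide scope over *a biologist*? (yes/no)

*a biologist* and *every blueprint* are co-arguments of the matrix verb, with nothing but a clause-internal boundary between them.
No island intervenes, so both surface and inverse scope are derivable.
Both orderings are possible: *a biologist* > *every blueprint* and *every blueprint* > *a biologist*.

Yes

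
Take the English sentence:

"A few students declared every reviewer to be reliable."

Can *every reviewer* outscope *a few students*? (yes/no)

Yes

ECM infinitives lack a CP barrier, so *every reviewer* can QR over the matrix subject *a few students*.
QR within a single clause is free, so the lower quantifier may take scope over the higher one.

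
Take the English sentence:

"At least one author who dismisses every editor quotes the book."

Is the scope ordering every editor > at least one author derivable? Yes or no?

No

*every editor* occurs within the relative clause *who dismisses every editor*.
The relative clause forms an island for QR, so the quantifier is confined to the head noun's restrictor.
So the wide-scope reading for *every editor* is blocked.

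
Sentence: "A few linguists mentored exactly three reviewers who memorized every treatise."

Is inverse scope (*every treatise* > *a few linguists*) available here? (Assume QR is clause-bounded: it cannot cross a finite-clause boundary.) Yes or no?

The DP *every treatise* is contained in the relative clause *who memorized every treatise* modifying *exactly three reviewers*.
QR out of a relative clause is ruled out by the relative-clause island constraint.
Hence only narrow scope for *every treatise* (under *a few linguists*) survives.

No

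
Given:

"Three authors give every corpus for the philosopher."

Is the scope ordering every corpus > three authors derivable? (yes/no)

Yes

Both DPs are arguments of the same predicate; there is no clause or island boundary between them.
Nothing blocks QR of the lower DP to a position above the higher one, so inverse scope is available.
Both orderings are possible: *three authors* > *every corpus* and *every corpus* > *three authors*.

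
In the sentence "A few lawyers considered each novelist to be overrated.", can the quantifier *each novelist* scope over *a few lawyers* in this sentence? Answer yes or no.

Yes

This is an ECM construction: *each novelist* is the infinitival subject, Case-marked by the matrix verb, and the infinitive is transparent for QR.
Clause-internal QR can adjoin the lower DP above the subject, yielding the inverse reading.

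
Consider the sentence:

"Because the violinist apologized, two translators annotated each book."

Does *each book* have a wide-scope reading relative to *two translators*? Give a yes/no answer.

Yes

The adjunct island is irrelevant here — *each book* and *two translators* are both in the matrix clause.
With no island boundary between them, the object can take inverse scope over the subject via ordinary QR within the clause.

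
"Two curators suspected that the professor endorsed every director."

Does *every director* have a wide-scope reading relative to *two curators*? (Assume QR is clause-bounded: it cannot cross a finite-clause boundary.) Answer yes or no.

*every director* is embedded in the finite complement clause *that the professor endorsed every director*.
Given the clause-boundedness assumption, QR cannot cross the finite CP into the matrix.
*every director* > *two curators* would require crossing that boundary, which is illicit.

No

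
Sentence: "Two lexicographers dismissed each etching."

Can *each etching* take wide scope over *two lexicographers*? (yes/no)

*each etching* and *two lexicographers* are in the same minimal clause.
With no island boundary between them, the object can take inverse scope over the subject via ordinary QR within the clause.

Yes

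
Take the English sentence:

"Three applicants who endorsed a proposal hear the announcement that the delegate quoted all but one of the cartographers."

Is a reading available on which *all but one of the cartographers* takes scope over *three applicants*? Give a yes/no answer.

*all but one of the cartographers* occurs within the complex NP *the announcement that the delegate quoted all but one of the cartographers*.
Noun-complement clauses are scope islands (the Complex NP Constraint): a quantifier inside one cannot scope into the matrix.
Hence only narrow scope for *all but one of the cartographers* (under *three applicants*) survives.

No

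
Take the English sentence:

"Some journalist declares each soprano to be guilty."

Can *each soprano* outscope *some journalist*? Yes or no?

Yes

*each soprano* is the subject of an ECM infinitive — the infinitival complement of an ECM verb is not a scope island, so *each soprano* can raise into the matrix clause.
Nothing blocks QR of the lower DP to a position above the higher one, so inverse scope is available.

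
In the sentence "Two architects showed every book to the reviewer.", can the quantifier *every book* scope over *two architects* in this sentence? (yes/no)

*two architects* and *every book* are co-arguments of the matrix verb, with nothing but a clause-internal boundary between them.
Nothing blocks QR of the lower DP to a position above the higher one, so inverse scope is available.

Yes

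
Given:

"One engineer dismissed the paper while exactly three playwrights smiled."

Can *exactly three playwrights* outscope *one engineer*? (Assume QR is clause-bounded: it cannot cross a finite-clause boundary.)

No

*exactly three playwrights* is embedded in the adjunct clause *while exactly three playwrights smiled*.
Adverbial clauses are not L-marked, so they are barriers for QR — the quantifier cannot escape the adjunct.
So *exactly three playwrights* cannot raise high enough to outscope *one engineer*; only the surface ordering *one engineer* > *exactly three playwrights* is available.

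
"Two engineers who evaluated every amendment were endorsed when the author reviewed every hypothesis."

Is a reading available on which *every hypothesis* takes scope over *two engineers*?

The target quantifier *every hypothesis* is part of the adjunct clause *when the author reviewed every hypothesis*.
Since the clause is an adjunct (not a complement), the Adjunct Condition blocks QR across its edge.
So *every hypothesis* cannot raise to a position above *two engineers*.

No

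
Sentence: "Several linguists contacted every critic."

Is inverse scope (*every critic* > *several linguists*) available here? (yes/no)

Yes

*every critic* and *several linguists* are in the same minimal clause.
No island intervenes, so both surface and inverse scope are derivable.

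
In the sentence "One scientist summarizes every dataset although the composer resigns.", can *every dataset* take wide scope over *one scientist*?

Yes

Neither queried DP is inside the adjunct, so the adjunct-island constraint does not apply.
Clause-internal QR can adjoin the lower DP above the subject, yielding the inverse reading.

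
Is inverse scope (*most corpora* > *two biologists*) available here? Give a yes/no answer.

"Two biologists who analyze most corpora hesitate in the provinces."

*most corpora* is embedded in the relative clause *who analyze most corpora*.
Relative clauses block scope extraction: QR cannot target a position outside the modified NP.
*most corpora* is confined to the island and cannot take scope over *two biologists*.

No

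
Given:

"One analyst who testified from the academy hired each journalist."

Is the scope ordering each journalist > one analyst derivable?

The relative clause *who testified from the academy* modifies *one analyst*, but *each journalist* is not inside that relative clause — it is an argument of the matrix verb.
Ordinary QR to a clause-peripheral position gives the wide-scope LF for the lower DP.

Yes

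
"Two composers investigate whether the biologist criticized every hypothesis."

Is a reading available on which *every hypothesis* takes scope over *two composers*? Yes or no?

No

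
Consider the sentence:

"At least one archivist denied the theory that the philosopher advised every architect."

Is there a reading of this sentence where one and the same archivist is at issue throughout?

Yes

The paraphrase describes the scope ordering *at least one archivist* > *every architect*.
That is the surface-scope ordering, which is always one of the available readings — island constraints only ever restrict inverse scope.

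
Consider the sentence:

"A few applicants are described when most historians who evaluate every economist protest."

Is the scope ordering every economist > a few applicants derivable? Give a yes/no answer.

The target quantifier *every economist* is part of the relative clause *who evaluate every economist*, which is itself inside the adjunct *when most historians who evaluate every economist protest*.
The quantifier would have to escape first the RC and then the adjunct — two independent island violations.
*every economist* > *a few applicants* would require crossing that boundary, which is illicit.

No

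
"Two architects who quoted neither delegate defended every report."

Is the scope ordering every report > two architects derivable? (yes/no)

Yes

The RC *who quoted neither delegate* is an island, but *every report* is not inside it — it is the matrix object, a clausemate of *two architects*.
QR within a single clause is free, so the lower quantifier may take scope over the higher one.
Both orderings are possible: *two architects* > *every report* and *every report* > *two architects*.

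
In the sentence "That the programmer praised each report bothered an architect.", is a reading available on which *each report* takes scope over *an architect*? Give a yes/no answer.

No

The target quantifier *each report* is part of the sentential subject *that the programmer praised each report*.
Sentential subjects are islands: a quantifier inside the subject clause cannot raise over the matrix predicate.
So *each report* cannot raise to a position above *an architect*.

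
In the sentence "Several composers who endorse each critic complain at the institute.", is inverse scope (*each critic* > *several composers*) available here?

No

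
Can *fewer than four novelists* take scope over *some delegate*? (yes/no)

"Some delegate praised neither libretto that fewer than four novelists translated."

The DP *fewer than four novelists* is contained in the relative clause *that fewer than four novelists translated* modifying *neither libretto*.
Quantifiers inside a relative clause are trapped there; the RC boundary blocks QR.
So *fewer than four novelists* cannot raise high enough to outscope *some delegate*; only the surface ordering *some delegate* > *fewer than four novelists* is available.
(Only the surface reading survives: one fixed delegate with respect to all the relevant novelists.)

No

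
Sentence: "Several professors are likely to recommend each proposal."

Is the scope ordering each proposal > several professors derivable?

Yes

*each proposal* is the object of the infinitival complement of a raising predicate; raising infinitives are transparent for QR, so the two DPs are in effect clausemates.
Ordinary QR to a clause-peripheral position gives the wide-scope LF for the lower DP.
Both orderings are possible: *several professors* > *each proposal* and *each proposal* > *several professors*.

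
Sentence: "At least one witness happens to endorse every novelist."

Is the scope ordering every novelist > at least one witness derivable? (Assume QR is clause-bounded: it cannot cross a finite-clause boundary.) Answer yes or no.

Infinitival complements of raising predicates do not block QR; *every novelist* and *at least one witness* are effectively clausemates.
QR within a single clause is free, so the lower quantifier may take scope over the higher one.

Yes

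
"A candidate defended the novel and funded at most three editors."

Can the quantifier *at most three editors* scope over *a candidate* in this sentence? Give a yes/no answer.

*at most three editors* sits inside one conjunct of the coordinate structure (*funded at most three editors*).
The Coordinate Structure Constraint blocks movement (including QR) out of a single conjunct.
The inverse ordering *at most three editors* > *a candidate* is therefore underivable.

No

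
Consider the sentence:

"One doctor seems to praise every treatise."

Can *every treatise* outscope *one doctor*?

Raising constructions are monoclausal for scope purposes; *every treatise* is not separated from *one doctor* by any island.
Since no island is crossed, the inverse ordering is licensed alongside surface scope.

Yes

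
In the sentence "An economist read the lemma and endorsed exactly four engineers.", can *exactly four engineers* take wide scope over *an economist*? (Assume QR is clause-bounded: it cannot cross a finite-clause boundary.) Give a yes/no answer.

*exactly four engineers* occurs within one conjunct of the coordinate structure (*endorsed exactly four engineers*).
QR out of a conjunct would have to apply non-ATB, which the CSC forbids.
The inverse ordering *exactly four engineers* > *an economist* is therefore underivable.
(Only the surface reading survives: one fixed economist with respect to all the relevant engineers.)

No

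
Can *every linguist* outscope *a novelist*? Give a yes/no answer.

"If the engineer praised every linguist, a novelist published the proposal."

No

*every linguist* occurs within the adjunct clause *if the engineer praised every linguist*.
Adjunct clauses are scope islands: a quantifier inside an adjunct cannot raise into the matrix clause.
So the wide-scope reading for *every linguist* is blocked.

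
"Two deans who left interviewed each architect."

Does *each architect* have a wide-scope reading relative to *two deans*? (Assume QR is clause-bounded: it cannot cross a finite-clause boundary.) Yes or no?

*each architect* sits in the matrix clause, not in the relative clause on *two deans*.
Since no island is crossed, the inverse ordering is licensed alongside surface scope.
Both orderings are possible: *two deans* > *each architect* and *each architect* > *two deans*.

Yes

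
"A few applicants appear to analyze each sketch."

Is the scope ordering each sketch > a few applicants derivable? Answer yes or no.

Infinitival complements of raising predicates do not block QR; *each sketch* and *a few applicants* are effectively clausemates.
QR within a single clause is free, so the lower quantifier may take scope over the higher one.

Yes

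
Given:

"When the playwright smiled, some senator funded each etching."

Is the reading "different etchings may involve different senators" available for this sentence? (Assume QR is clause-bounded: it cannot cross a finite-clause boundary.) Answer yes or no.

Yes

That reading corresponds to *each etching* > *some senator*.
The adjunct clause does not contain *each etching*, which is the matrix object.
Ordinary QR to a clause-peripheral position gives the wide-scope LF for the lower DP.
The sentence is scopally ambiguous between *some senator* > *each etching* and *each etching* > *some senator*.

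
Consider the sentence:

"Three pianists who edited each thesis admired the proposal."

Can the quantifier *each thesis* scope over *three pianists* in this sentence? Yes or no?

*each thesis* sits inside the relative clause *who edited each thesis*.
Relative clauses block scope extraction: QR cannot target a position outside the modified NP.
So the wide-scope reading for *each thesis* is blocked.

No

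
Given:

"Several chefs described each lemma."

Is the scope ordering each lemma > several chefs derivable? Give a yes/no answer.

Both DPs are arguments of the same predicate; there is no clause or island boundary between them.
Since no island is crossed, the inverse ordering is licensed alongside surface scope.

Yes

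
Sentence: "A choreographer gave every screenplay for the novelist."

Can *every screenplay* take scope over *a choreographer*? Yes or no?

Yes

Both DPs are arguments of the same predicate; there is no clause or island boundary between them.
Clause-internal QR can adjoin the lower DP above the subject, yielding the inverse reading.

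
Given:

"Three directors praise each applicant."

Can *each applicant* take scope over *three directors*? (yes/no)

Yes

Both DPs are arguments of the same predicate; there is no clause or island boundary between them.
Clause-internal QR can adjoin the lower DP above the subject, yielding the inverse reading.
So *each applicant* > *three directors* is among the available readings.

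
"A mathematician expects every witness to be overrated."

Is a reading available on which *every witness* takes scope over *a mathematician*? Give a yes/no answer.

Yes

*every witness* is the subject of an ECM infinitive — the infinitival complement of an ECM verb is not a scope island, so *every witness* can raise into the matrix clause.
With no island boundary between them, the object can take inverse scope over the subject via ordinary QR within the clause.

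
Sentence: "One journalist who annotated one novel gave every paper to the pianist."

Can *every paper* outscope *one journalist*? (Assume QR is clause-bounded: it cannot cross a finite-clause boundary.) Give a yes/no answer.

The relative clause *who annotated one novel* modifies *one journalist*, but *every paper* is not inside that relative clause — it is an argument of the matrix verb.
QR within a single clause is free, so the lower quantifier may take scope over the higher one.

Yes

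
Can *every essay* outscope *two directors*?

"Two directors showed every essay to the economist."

*two directors* and *every essay* are co-arguments of the matrix verb, with nothing but a clause-internal boundary between them.
No island intervenes, so both surface and inverse scope are derivable.
So *every essay* > *two directors* is among the available readings.

Yes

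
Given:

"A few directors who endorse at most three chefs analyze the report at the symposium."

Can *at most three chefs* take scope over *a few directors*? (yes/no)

No

*at most three chefs* is embedded in the relative clause *who endorse at most three chefs*.
QR out of a relative clause is ruled out by the relative-clause island constraint.
So *at most three chefs* cannot raise high enough to outscope *a few directors*; only the surface ordering *a few directors* > *at most three chefs* is available.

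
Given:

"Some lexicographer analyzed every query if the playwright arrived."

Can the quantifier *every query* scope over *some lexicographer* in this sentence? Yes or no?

The adjunct clause does not contain *every query*, which is the matrix object.
Nothing blocks QR of the lower DP to a position above the higher one, so inverse scope is available.
So *every query* > *some lexicographer* is among the available readings.

Yes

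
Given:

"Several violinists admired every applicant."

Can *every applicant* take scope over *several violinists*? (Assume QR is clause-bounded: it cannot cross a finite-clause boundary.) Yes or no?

*every applicant* and *several violinists* are in the same minimal clause.
QR within a single clause is free, so the lower quantifier may take scope over the higher one.
The sentence is scopally ambiguous between *several violinists* > *every applicant* and *every applicant* > *several violinists*.

Yes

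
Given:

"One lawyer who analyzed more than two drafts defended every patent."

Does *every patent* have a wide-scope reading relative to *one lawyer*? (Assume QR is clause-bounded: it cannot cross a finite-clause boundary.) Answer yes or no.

*every patent* sits in the matrix clause, not in the relative clause on *one lawyer*.
QR within a single clause is free, so the lower quantifier may take scope over the higher one.

Yes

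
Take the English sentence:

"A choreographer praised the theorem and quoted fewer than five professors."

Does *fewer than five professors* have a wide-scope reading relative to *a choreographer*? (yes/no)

*fewer than five professors* occurs within one conjunct of the coordinate structure (*quoted fewer than five professors*).
Coordinate structures are islands for non-across-the-board movement, QR included.
So the wide-scope reading for *fewer than five professors* is blocked.
(Only the surface reading survives: one fixed choreographer with respect to all the relevant professors.)

No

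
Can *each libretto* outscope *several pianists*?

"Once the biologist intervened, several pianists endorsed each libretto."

Yes

Although there is an adjunct clause, *each libretto* is in the main clause, not inside the adjunct.
QR within a single clause is free, so the lower quantifier may take scope over the higher one.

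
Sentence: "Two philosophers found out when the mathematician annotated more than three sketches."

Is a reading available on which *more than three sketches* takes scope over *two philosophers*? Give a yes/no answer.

The target quantifier *more than three sketches* is part of the embedded question *when the mathematician annotated more than three sketches*.
The wh-island constraint blocks QR out of an embedded interrogative.
So the wide-scope reading for *more than three sketches* is blocked.

No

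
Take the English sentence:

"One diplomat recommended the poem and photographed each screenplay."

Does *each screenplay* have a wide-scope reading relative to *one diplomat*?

No

*each screenplay* occurs within one conjunct of the coordinate structure (*photographed each screenplay*).
A quantifier cannot raise out of one conjunct of a coordination across the whole coordinate structure — the CSC applies to QR.
So *each screenplay* cannot raise high enough to outscope *one diplomat*; only the surface ordering *one diplomat* > *each screenplay* is available.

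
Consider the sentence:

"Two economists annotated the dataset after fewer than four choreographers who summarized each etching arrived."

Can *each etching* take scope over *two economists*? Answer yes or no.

No

*each etching* occurs within the relative clause *who summarized each etching*, which is itself inside the adjunct *after fewer than four choreographers who summarized each etching arrived*.
Nested islands: the RC island is itself inside an adjunct island, so wide scope is doubly excluded.
The inverse ordering *each etching* > *two economists* is therefore underivable.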